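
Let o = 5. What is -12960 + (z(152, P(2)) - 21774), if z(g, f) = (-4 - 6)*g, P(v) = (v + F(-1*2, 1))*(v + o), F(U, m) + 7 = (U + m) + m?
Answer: -36254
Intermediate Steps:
F(U, m) = -7 + U + 2*m (F(U, m) = -7 + ((U + m) + m) = -7 + (U + 2*m) = -7 + U + 2*m)
P(v) = (-7 + v)*(5 + v) (P(v) = (v + (-7 - 1*2 + 2*1))*(v + 5) = (v + (-7 - 2 + 2))*(5 + v) = (v - 7)*(5 + v) = (-7 + v)*(5 + v))
z(g, f) = -10*g
-12960 + (z(152, P(2)) - 21774) = -12960 + (-10*152 - 21774) = -12960 + (-1520 - 21774) = -12960 - 23294 = -36254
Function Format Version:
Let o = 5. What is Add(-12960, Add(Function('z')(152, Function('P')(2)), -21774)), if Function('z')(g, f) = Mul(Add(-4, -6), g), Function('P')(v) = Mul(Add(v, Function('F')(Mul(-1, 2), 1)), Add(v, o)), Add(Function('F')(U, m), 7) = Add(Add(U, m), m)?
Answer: -36254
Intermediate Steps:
Function('F')(U, m) = Add(-7, U, Mul(2, m)) (Function('F')(U, m) = Add(-7, Add(Add(U, m), m)) = Add(-7, Add(U, Mul(2, m))) = Add(-7, U, Mul(2, m)))
Function('P')(v) = Mul(Add(-7, v), Add(5, v)) (Function('P')(v) = Mul(Add(v, Add(-7, Mul(-1, 2), Mul(2, 1))), Add(v, 5)) = Mul(Add(v, Add(-7, -2, 2)), Add(5, v)) = Mul(Add(v, -7), Add(5, v)) = Mul(Add(-7, v), Add(5, v)))
Function('z')(g, f) = Mul(-10, g)
Add(-12960, Add(Function('z')(152, Function('P')(2)), -21774)) = Add(-12960, Add(Mul(-10, 152), -21774)) = Add(-12960, Add(-1520, -21774)) = Add(-12960, -23294) = -36254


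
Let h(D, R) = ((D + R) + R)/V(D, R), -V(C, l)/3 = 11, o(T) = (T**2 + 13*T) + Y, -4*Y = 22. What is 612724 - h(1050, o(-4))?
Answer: 20220859/33 ≈ 6.1275e+5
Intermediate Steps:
Y = -11/2 (Y = -1/4*22 = -11/2 ≈ -5.5000)
o(T) = -11/2 + T**2 + 13*T (o(T) = (T**2 + 13*T) - 11/2 = -11/2 + T**2 + 13*T)
V(C, l) = -33 (V(C, l) = -3*11 = -33)
h(D, R) = -2*R/33 - D/33 (h(D, R) = ((D + R) + R)/(-33) = (D + 2*R)*(-1/33) = -2*R/33 - D/33)
612724 - h(1050, o(-4)) = 612724 - (-2*(-11/2 + (-4)**2 + 13*(-4))/33 - 1/33*1050) = 612724 - (-2*(-11/2 + 16 - 52)/33 - 350/11) = 612724 - (-2/33*(-83/2) - 350/11) = 612724 - (83/33 - 350/11) = 612724 - 1*(-967/33) = 612724 + 967/33 = 20220859/33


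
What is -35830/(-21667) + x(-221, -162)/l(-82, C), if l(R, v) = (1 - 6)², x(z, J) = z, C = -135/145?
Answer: -3892657/541675 ≈ -7.1863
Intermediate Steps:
C = -27/29 (C = -135*1/145 = -27/29 ≈ -0.93103)
l(R, v) = 25 (l(R, v) = (-5)² = 25)
-35830/(-21667) + x(-221, -162)/l(-82, C) = -35830/(-21667) - 221/25 = -35830*(-1/21667) - 221*1/25 = 35830/21667 - 221/25 = -3892657/541675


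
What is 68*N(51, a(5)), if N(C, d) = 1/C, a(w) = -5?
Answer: 4/3 ≈ 1.3333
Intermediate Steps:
68*N(51, a(5)) = 68/51 = 68*(1/51) = 4/3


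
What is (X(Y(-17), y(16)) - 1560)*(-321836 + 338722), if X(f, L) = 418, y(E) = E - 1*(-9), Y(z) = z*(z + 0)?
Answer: -19283812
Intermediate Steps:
Y(z) = z² (Y(z) = z*z = z²)
y(E) = 9 + E (y(E) = E + 9 = 9 + E)
(X(Y(-17), y(16)) - 1560)*(-321836 + 338722) = (418 - 1560)*(-321836 + 338722) = -1142*16886 = -19283812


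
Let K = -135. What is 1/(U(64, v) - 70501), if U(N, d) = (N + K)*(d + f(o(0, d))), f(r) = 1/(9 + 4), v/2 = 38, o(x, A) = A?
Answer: -13/986732 ≈ -1.3175e-5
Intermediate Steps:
v = 76 (v = 2*38 = 76)
f(r) = 1/13
U(N, d) = (-135 + N)*(1/13 + d) (U(N, d) = (N - 135)*(d + 1/13) = (-135 + N)*(1/13 + d))
1/(U(64, v) - 70501) = 1/((-135/13 - 135*76 + (1/13)*64 + 64*76) - 70501) = 1/((-135/13 - 10260 + 64/13 + 4864) - 70501) = 1/(-70219/13 - 70501) = 1/(-986732/13) = -13/986732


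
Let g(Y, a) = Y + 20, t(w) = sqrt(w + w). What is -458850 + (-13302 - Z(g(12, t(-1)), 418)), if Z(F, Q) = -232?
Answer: -471920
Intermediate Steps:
t(w) = sqrt(2)*sqrt(w) (t(w) = sqrt(2*w) = sqrt(2)*sqrt(w))
g(Y, a) = 20 + Y
-458850 + (-13302 - Z(g(12, t(-1)), 418)) = -458850 + (-13302 - 1*(-232)) = -458850 + (-13302 + 232) = -458850 - 13070 = -471920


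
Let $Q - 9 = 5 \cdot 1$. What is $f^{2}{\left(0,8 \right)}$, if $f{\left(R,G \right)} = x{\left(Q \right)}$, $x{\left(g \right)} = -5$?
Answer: $25$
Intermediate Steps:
$Q = 14$ ($Q = 9 + 5 \cdot 1 = 9 + 5 = 14$)
$f{\left(R,G \right)} = -5$
$f^{2}{\left(0,8 \right)} = \left(-5\right)^{2} = 25$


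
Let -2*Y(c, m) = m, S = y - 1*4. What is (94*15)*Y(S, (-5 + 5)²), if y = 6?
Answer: 0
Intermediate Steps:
S = 2 (S = 6 - 1*4 = 6 - 4 = 2)
Y(c, m) = -m/2
(94*15)*Y(S, (-5 + 5)²) = (94*15)*(-(-5 + 5)²/2) = 1410*(-½*0²) = 1410*(-½*0) = 1410*0 = 0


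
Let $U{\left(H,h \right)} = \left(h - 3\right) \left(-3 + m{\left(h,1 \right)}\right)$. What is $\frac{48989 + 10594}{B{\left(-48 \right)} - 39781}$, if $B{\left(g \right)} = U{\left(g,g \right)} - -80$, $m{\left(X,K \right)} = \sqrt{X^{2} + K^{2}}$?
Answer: $- \frac{2356388484}{1558048999} + \frac{3038733 \sqrt{2305}}{1558048999} \approx -1.4188$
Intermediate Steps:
$m{\left(X,K \right)} = \sqrt{K^{2} + X^{2}}$
$U{\left(H,h \right)} = \left(-3 + h\right) \left(-3 + \sqrt{1 + h^{2}}\right)$ ($U{\left(H,h \right)} = \left(h - 3\right) \left(-3 + \sqrt{1^{2} + h^{2}}\right) = \left(-3 + h\right) \left(-3 + \sqrt{1 + h^{2}}\right)$)
$B{\left(g \right)} = 89 - 3 g - 3 \sqrt{1 + g^{2}} + g \sqrt{1 + g^{2}}$ ($B{\left(g \right)} = \left(9 - 3 g - 3 \sqrt{1 + g^{2}} + g \sqrt{1 + g^{2}}\right) - -80 = \left(9 - 3 g - 3 \sqrt{1 + g^{2}} + g \sqrt{1 + g^{2}}\right) + 80 = 89 - 3 g - 3 \sqrt{1 + g^{2}} + g \sqrt{1 + g^{2}}$)
$\frac{48989 + 10594}{B{\left(-48 \right)} - 39781} = \frac{48989 + 10594}{\left(89 - -144 - 3 \sqrt{1 + \left(-48\right)^{2}} - 48 \sqrt{1 + \left(-48\right)^{2}}\right) - 39781} = \frac{59583}{\left(89 + 144 - 3 \sqrt{1 + 2304} - 48 \sqrt{1 + 2304}\right) - 39781} = \frac{59583}{\left(89 + 144 - 3 \sqrt{2305} - 48 \sqrt{2305}\right) - 39781} = \frac{59583}{\left(233 - 51 \sqrt{2305}\right) - 39781} = \frac{59583}{-39548 - 51 \sqrt{2305}}$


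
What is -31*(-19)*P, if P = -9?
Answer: -5301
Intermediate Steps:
-31*(-19)*P = -31*(-19)*(-9) = -(-589)*(-9) = -1*5301 = -5301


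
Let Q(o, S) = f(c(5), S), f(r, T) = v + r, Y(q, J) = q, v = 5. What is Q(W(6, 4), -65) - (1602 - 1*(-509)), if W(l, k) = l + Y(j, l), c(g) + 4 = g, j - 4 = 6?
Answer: -2105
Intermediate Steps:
j = 10 (j = 4 + 6 = 10)
c(g) = -4 + g
W(l, k) = 10 + l (W(l, k) = l + 10 = 10 + l)
f(r, T) = 5 + r
Q(o, S) = 6 (Q(o, S) = 5 + (-4 + 5) = 5 + 1 = 6)
Q(W(6, 4), -65) - (1602 - 1*(-509)) = 6 - (1602 - 1*(-509)) = 6 - (1602 + 509) = 6 - 1*2111 = 6 - 2111 = -2105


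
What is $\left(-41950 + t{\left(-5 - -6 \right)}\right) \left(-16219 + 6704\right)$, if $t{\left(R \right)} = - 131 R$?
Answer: $400400715$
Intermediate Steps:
$\left(-41950 + t{\left(-5 - -6 \right)}\right) \left(-16219 + 6704\right) = \left(-41950 - 131 \left(-5 - -6\right)\right) \left(-16219 + 6704\right) = \left(-41950 - 131 \left(-5 + 6\right)\right) \left(-9515\right) = \left(-41950 - 131\right) \left(-9515\right) = \left(-42081\right) \left(-9515\right) = 400400715$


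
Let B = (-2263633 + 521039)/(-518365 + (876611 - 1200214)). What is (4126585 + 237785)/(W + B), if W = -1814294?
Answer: -1837329940080/763787873999 ≈ -2.4055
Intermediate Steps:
B = 871297/420984 (B = -1742594/(-518365 - 323603) = -1742594/(-841968) = -1742594*(-1/841968) = 871297/420984 ≈ 2.0697)
(4126585 + 237785)/(W + B) = (4126585 + 237785)/(-1814294 + 871297/420984) = 4364370/(-763787873999/420984) = 4364370*(-420984/763787873999) = -1837329940080/763787873999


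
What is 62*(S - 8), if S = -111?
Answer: -7378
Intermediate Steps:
62*(S - 8) = 62*(-111 - 8) = 62*(-119) = -7378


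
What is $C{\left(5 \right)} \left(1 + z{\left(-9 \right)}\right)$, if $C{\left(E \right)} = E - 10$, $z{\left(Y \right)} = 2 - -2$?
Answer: $-25$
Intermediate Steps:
$z{\left(Y \right)} = 4$ ($z{\left(Y \right)} = 2 + 2 = 4$)
$C{\left(E \right)} = -10 + E$
$C{\left(5 \right)} \left(1 + z{\left(-9 \right)}\right) = \left(-10 + 5\right) \left(1 + 4\right) = \left(-5\right) 5 = -25$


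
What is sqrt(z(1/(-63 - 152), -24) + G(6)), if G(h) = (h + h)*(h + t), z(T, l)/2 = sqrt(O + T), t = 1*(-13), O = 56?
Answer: sqrt(-3882900 + 430*sqrt(2588385))/215 ≈ 8.3087*I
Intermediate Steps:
t = -13
z(T, l) = 2*sqrt(56 + T)
G(h) = 2*h*(-13 + h) (G(h) = (h + h)*(h - 13) = (2*h)*(-13 + h) = 2*h*(-13 + h))
sqrt(z(1/(-63 - 152), -24) + G(6)) = sqrt(2*sqrt(56 + 1/(-63 - 152)) + 2*6*(-13 + 6)) = sqrt(2*sqrt(56 + 1/(-215)) + 2*6*(-7)) = sqrt(2*sqrt(56 - 1/215) - 84) = sqrt(2*sqrt(12039/215) - 84) = sqrt(2*(sqrt(2588385)/215) - 84) = sqrt(2*sqrt(2588385)/215 - 84) = sqrt(-84 + 2*sqrt(2588385)/215)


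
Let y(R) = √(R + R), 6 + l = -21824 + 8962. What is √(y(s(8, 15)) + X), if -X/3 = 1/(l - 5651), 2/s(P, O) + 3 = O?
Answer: √(55557 + 114317787*√3)/18519 ≈ 0.75994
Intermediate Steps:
l = -12868 (l = -6 + (-21824 + 8962) = -6 - 12862 = -12868)
s(P, O) = 2/(-3 + O)
y(R) = √2*√R (y(R) = √(2*R) = √2*√R)
X = 1/6173 (X = -3/(-12868 - 5651) = -3/(-18519) = -3*(-1/18519) = 1/6173 ≈ 0.00016200)
√(y(s(8, 15)) + X) = √(√2*√(2/(-3 + 15)) + 1/6173) = √(√2*√(2/12) + 1/6173) = √(√2*√(2*(1/12)) + 1/6173) = √(√2*√(⅙) + 1/6173) = √(√2*(√6/6) + 1/6173) = √(√3/3 + 1/6173) = √(1/6173 + √3/3)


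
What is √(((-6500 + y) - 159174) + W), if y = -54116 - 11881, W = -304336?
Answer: I*√536007 ≈ 732.13*I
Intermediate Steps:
y = -65997
√(((-6500 + y) - 159174) + W) = √(((-6500 - 65997) - 159174) - 304336) = √((-72497 - 159174) - 304336) = √(-231671 - 304336) = √(-536007) = I*√536007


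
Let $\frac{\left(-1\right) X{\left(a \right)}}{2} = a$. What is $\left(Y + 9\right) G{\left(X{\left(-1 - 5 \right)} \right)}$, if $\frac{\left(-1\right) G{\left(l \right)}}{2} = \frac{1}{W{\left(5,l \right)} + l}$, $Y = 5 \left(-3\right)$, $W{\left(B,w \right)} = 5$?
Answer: $\frac{12}{17} \approx 0.70588$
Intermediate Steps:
$X{\left(a \right)} = - 2 a$
$Y = -15$
$G{\left(l \right)} = - \frac{2}{5 + l}$
$\left(Y + 9\right) G{\left(X{\left(-1 - 5 \right)} \right)} = \left(-15 + 9\right) \left(- \frac{2}{5 - 2 \left(-1 - 5\right)}\right) = - 6 \left(- \frac{2}{5 - -12}\right) = - 6 \left(- \frac{2}{5 + 12}\right) = - 6 \left(- \frac{2}{17}\right) = - 6 \left(\left(-2\right) \frac{1}{17}\right) = \left(-6\right) \left(- \frac{2}{17}\right) = \frac{12}{17}$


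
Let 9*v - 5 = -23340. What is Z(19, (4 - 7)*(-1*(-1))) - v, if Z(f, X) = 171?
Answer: 24874/9 ≈ 2763.8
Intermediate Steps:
v = -23335/9 (v = 5/9 + (⅑)*(-23340) = 5/9 - 7780/3 = -23335/9 ≈ -2592.8)
Z(19, (4 - 7)*(-1*(-1))) - v = 171 - 1*(-23335/9) = 171 + 23335/9 = 24874/9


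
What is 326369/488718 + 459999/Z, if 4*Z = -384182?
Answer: -386927034985/93878329338 ≈ -4.1216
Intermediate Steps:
Z = -192091/2 (Z = (¼)*(-384182) = -192091/2 ≈ -96046.)
326369/488718 + 459999/Z = 326369/488718 + 459999/(-192091/2) = 326369*(1/488718) + 459999*(-2/192091) = 326369/488718 - 919998/192091 = -386927034985/93878329338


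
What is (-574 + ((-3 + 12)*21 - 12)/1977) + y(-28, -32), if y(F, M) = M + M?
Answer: -420383/659 ≈ -637.91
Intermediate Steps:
y(F, M) = 2*M
(-574 + ((-3 + 12)*21 - 12)/1977) + y(-28, -32) = (-574 + ((-3 + 12)*21 - 12)/1977) + 2*(-32) = (-574 + (9*21 - 12)*(1/1977)) - 64 = (-574 + (189 - 12)*(1/1977)) - 64 = (-574 + 177*(1/1977)) - 64 = (-574 + 59/659) - 64 = -378207/659 - 64 = -420383/659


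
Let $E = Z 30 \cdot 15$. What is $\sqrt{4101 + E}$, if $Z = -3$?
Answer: $\sqrt{2751} \approx 52.45$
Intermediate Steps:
$E = -1350$ ($E = \left(-3\right) 30 \cdot 15 = \left(-90\right) 15 = -1350$)
$\sqrt{4101 + E} = \sqrt{4101 - 1350} = \sqrt{2751}$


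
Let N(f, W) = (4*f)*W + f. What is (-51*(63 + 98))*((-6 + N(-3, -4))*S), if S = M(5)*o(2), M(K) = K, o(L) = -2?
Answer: 3202290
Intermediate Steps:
N(f, W) = f + 4*W*f (N(f, W) = 4*W*f + f = f + 4*W*f)
S = -10 (S = 5*(-2) = -10)
(-51*(63 + 98))*((-6 + N(-3, -4))*S) = (-51*(63 + 98))*((-6 - 3*(1 + 4*(-4)))*(-10)) = (-51*161)*((-6 - 3*(1 - 16))*(-10)) = -8211*(-6 - 3*(-15))*(-10) = -8211*(-6 + 45)*(-10) = -320229*(-10) = -8211*(-390) = 3202290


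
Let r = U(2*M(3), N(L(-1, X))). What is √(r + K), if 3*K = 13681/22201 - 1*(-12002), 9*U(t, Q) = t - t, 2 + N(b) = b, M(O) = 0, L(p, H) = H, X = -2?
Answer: √88823361/149 ≈ 63.252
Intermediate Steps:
N(b) = -2 + b
U(t, Q) = 0 (U(t, Q) = (t - t)/9 = (⅑)*0 = 0)
r = 0
K = 88823361/22201 (K = (13681/22201 - 1*(-12002))/3 = (13681*(1/22201) + 12002)/3 = (13681/22201 + 12002)/3 = (⅓)*(266470083/22201) = 88823361/22201 ≈ 4000.9)
√(r + K) = √(0 + 88823361/22201) = √(88823361/22201) = √88823361/149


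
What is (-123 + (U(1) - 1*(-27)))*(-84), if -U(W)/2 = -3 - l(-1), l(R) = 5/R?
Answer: 8400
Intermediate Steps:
U(W) = -4 (U(W) = -2*(-3 - 5/(-1)) = -2*(-3 - 5*(-1)) = -2*(-3 - 1*(-5)) = -2*(-3 + 5) = -2*2 = -4)
(-123 + (U(1) - 1*(-27)))*(-84) = (-123 + (-4 - 1*(-27)))*(-84) = (-123 + (-4 + 27))*(-84) = (-123 + 23)*(-84) = -100*(-84) = 8400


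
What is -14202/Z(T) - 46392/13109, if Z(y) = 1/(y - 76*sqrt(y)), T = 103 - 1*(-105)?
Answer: -38724242136/13109 + 4317408*sqrt(13) ≈ 1.2613e+7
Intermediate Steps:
T = 208 (T = 103 + 105 = 208)
-14202/Z(T) - 46392/13109 = -(2954016 - 4317408*sqrt(13)) - 46392/13109 = -14202*(208 - 304*sqrt(13)) - 46392/13109 = (-2954016 + 4317408*sqrt(13)) - 46392/13109 = -38724242136/13109 + 4317408*sqrt(13)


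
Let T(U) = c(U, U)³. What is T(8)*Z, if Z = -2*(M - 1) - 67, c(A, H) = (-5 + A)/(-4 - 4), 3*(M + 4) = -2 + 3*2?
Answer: 1611/512 ≈ 3.1465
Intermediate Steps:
M = -8/3 (M = -4 + (-2 + 3*2)/3 = -4 + (-2 + 6)/3 = -4 + (⅓)*4 = -4 + 4/3 = -8/3 ≈ -2.6667)
c(A, H) = 5/8 - A/8 (c(A, H) = (-5 + A)/(-8) = (-5 + A)*(-⅛) = 5/8 - A/8)
T(U) = (5/8 - U/8)³
Z = -179/3 (Z = -2*(-8/3 - 1) - 67 = -2*(-11/3) - 67 = 22/3 - 67 = -179/3 ≈ -59.667)
T(8)*Z = -(-5 + 8)³/512*(-179/3) = -1/512*3³*(-179/3) = -1/512*27*(-179/3) = -27/512*(-179/3) = 1611/512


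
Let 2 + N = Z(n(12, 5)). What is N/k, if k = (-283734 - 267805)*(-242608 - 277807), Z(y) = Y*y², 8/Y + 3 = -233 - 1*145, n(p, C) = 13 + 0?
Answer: -302/15622587609855 ≈ -1.9331e-11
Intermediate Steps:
n(p, C) = 13
Y = -8/381 (Y = 8/(-3 + (-233 - 1*145)) = 8/(-3 + (-233 - 145)) = 8/(-3 - 378) = 8/(-381) = 8*(-1/381) = -8/381 ≈ -0.020997)
Z(y) = -8*y²/381
N = -2114/381 (N = -2 - 8/381*13² = -2 - 8/381*169 = -2 - 1352/381 = -2114/381 ≈ -5.5486)
k = 287029168685 (k = -551539*(-520415) = 287029168685)
N/k = -2114/381/287029168685 = -2114/381*1/287029168685 = -302/15622587609855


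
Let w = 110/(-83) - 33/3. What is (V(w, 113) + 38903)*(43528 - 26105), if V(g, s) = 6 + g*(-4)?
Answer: 56337949997/83 ≈ 6.7877e+8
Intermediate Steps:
w = -1023/83 (w = 110*(-1/83) - 33*1/3 = -110/83 - 11 = -1023/83 ≈ -12.325)
V(g, s) = 6 - 4*g
(V(w, 113) + 38903)*(43528 - 26105) = ((6 - 4*(-1023/83)) + 38903)*(43528 - 26105) = ((6 + 4092/83) + 38903)*17423 = (4590/83 + 38903)*17423 = (3233539/83)*17423 = 56337949997/83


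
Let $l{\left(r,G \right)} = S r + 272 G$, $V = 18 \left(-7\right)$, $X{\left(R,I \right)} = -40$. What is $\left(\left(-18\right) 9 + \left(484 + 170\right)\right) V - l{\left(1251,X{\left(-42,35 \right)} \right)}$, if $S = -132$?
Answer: $114020$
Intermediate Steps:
$V = -126$
$l{\left(r,G \right)} = - 132 r + 272 G$
$\left(\left(-18\right) 9 + \left(484 + 170\right)\right) V - l{\left(1251,X{\left(-42,35 \right)} \right)} = \left(\left(-18\right) 9 + \left(484 + 170\right)\right) \left(-126\right) - \left(\left(-132\right) 1251 + 272 \left(-40\right)\right) = \left(-162 + 654\right) \left(-126\right) - \left(-165132 - 10880\right) = 492 \left(-126\right) - -176012 = -61992 + 176012 = 114020$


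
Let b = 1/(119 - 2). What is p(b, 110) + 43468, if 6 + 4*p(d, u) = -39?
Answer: 173827/4 ≈ 43457.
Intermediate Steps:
b = 1/117 ≈ 0.0085470
p(d, u) = -45/4 (p(d, u) = -3/2 + (1/4)*(-39) = -3/2 - 39/4 = -45/4)
p(b, 110) + 43468 = -45/4 + 43468 = 173827/4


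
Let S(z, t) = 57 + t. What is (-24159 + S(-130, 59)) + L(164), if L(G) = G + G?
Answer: -23715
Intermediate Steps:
L(G) = 2*G
(-24159 + S(-130, 59)) + L(164) = (-24159 + (57 + 59)) + 2*164 = (-24159 + 116) + 328 = -24043 + 328 = -23715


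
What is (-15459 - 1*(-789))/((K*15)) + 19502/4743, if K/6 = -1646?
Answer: 32873401/7806978 ≈ 4.2108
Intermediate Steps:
K = -9876 (K = 6*(-1646) = -9876)
(-15459 - 1*(-789))/((K*15)) + 19502/4743 = (-15459 - 1*(-789))/((-9876*15)) + 19502/4743 = (-15459 + 789)/(-148140) + 19502*(1/4743) = -14670*(-1/148140) + 19502/4743 = 163/1646 + 19502/4743 = 32873401/7806978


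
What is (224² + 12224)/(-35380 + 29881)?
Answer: -1600/141 ≈ -11.348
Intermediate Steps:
(224² + 12224)/(-35380 + 29881) = (50176 + 12224)/(-5499) = 62400*(-1/5499) = -1600/141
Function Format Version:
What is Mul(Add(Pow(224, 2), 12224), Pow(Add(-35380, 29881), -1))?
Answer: Rational(-1600, 141) ≈ -11.348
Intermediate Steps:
Mul(Add(Pow(224, 2), 12224), Pow(Add(-35380, 29881), -1)) = Mul(Add(50176, 12224), Pow(-5499, -1)) = Mul(62400, Rational(-1, 5499)) = Rational(-1600, 141)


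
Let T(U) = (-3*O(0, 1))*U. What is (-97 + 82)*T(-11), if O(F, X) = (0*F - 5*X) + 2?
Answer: 1485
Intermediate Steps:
O(F, X) = 2 - 5*X (O(F, X) = (0 - 5*X) + 2 = -5*X + 2 = 2 - 5*X)
T(U) = 9*U (T(U) = (-3*(2 - 5*1))*U = (-3*(2 - 5))*U = (-3*(-3))*U = 9*U)
(-97 + 82)*T(-11) = (-97 + 82)*(9*(-11)) = -15*(-99) = 1485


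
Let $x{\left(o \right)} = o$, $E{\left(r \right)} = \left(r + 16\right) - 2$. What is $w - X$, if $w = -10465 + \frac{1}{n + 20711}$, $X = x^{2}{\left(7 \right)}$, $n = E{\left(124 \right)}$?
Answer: $- \frac{219206385}{20849} \approx -10514.0$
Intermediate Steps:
$E{\left(r \right)} = 14 + r$ ($E{\left(r \right)} = \left(16 + r\right) - 2 = 14 + r$)
$n = 138$ ($n = 14 + 124 = 138$)
$X = 49$ ($X = 7^{2} = 49$)
$w = - \frac{218184784}{20849}$ ($w = -10465 + \frac{1}{138 + 20711} = -10465 + \frac{1}{20849} = - \frac{218184784}{20849} \approx -10465.0$)
$w - X = - \frac{218184784}{20849} - 49 = - \frac{219206385}{20849}$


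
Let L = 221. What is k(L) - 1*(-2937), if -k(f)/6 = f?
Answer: 1611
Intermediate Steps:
k(f) = -6*f
k(L) - 1*(-2937) = -6*221 - 1*(-2937) = -1326 + 2937 = 1611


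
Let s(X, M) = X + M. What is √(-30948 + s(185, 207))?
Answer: 2*I*√7639 ≈ 174.8*I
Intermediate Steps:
s(X, M) = M + X
√(-30948 + s(185, 207)) = √(-30948 + (207 + 185)) = √(-30948 + 392) = √(-30556) = 2*I*√7639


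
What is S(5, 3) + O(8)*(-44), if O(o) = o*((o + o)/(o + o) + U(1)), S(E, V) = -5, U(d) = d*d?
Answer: -709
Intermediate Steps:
U(d) = d**2
O(o) = 2*o (O(o) = o*((o + o)/(o + o) + 1**2) = o*((2*o)/((2*o)) + 1) = o*((2*o)*(1/(2*o)) + 1) = o*(1 + 1) = o*2 = 2*o)
S(5, 3) + O(8)*(-44) = -5 + (2*8)*(-44) = -5 + 16*(-44) = -5 - 704 = -709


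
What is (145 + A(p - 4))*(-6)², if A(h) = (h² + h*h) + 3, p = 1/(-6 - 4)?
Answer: 163458/25 ≈ 6538.3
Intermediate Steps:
p = -⅒ (p = 1/(-10) = -⅒ ≈ -0.10000)
A(h) = 3 + 2*h² (A(h) = (h² + h²) + 3 = 2*h² + 3 = 3 + 2*h²)
(145 + A(p - 4))*(-6)² = (145 + (3 + 2*(-⅒ - 4)²))*(-6)² = (145 + (3 + 2*(-41/10)²))*36 = (145 + (3 + 2*(1681/100)))*36 = (145 + (3 + 1681/50))*36 = (145 + 1831/50)*36 = (9081/50)*36 = 163458/25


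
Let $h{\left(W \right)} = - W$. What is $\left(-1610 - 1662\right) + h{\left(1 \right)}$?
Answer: $-3273$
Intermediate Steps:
$\left(-1610 - 1662\right) + h{\left(1 \right)} = \left(-1610 - 1662\right) - 1 = -3272 - 1 = -3273$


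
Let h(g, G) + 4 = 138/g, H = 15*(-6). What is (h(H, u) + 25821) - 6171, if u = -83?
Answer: 294667/15 ≈ 19644.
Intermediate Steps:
H = -90
h(g, G) = -4 + 138/g
(h(H, u) + 25821) - 6171 = ((-4 + 138/(-90)) + 25821) - 6171 = ((-4 + 138*(-1/90)) + 25821) - 6171 = ((-4 - 23/15) + 25821) - 6171 = (-83/15 + 25821) - 6171 = 387232/15 - 6171 = 294667/15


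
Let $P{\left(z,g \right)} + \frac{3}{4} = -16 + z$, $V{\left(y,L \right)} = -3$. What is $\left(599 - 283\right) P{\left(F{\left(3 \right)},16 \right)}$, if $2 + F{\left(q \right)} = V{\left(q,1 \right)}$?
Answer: $-6873$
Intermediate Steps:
$F{\left(q \right)} = -5$ ($F{\left(q \right)} = -2 - 3 = -5$)
$P{\left(z,g \right)} = - \frac{67}{4} + z$ ($P{\left(z,g \right)} = - \frac{3}{4} + \left(-16 + z\right) = - \frac{67}{4} + z$)
$\left(599 - 283\right) P{\left(F{\left(3 \right)},16 \right)} = \left(599 - 283\right) \left(- \frac{67}{4} - 5\right) = 316 \left(- \frac{87}{4}\right) = -6873$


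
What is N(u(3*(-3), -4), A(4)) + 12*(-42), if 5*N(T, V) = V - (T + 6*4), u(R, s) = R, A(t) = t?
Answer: -2531/5 ≈ -506.20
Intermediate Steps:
N(T, V) = -24/5 - T/5 + V/5 (N(T, V) = (V - (T + 6*4))/5 = (V - (T + 24))/5 = (V - (24 + T))/5 = (V + (-24 - T))/5 = (-24 + V - T)/5 = -24/5 - T/5 + V/5)
N(u(3*(-3), -4), A(4)) + 12*(-42) = (-24/5 - 3*(-3)/5 + (⅕)*4) + 12*(-42) = (-24/5 - ⅕*(-9) + ⅘) - 504 = (-24/5 + 9/5 + ⅘) - 504 = -11/5 - 504 = -2531/5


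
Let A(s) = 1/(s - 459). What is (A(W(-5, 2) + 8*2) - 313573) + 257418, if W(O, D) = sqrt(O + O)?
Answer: -11020924588/196259 - I*sqrt(10)/196259 ≈ -56155.0 - 1.6113e-5*I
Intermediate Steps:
W(O, D) = sqrt(2)*sqrt(O) (W(O, D) = sqrt(2*O) = sqrt(2)*sqrt(O))
A(s) = 1/(-459 + s)
(A(W(-5, 2) + 8*2) - 313573) + 257418 = (1/(-459 + (sqrt(2)*sqrt(-5) + 8*2)) - 313573) + 257418 = (1/(-459 + (sqrt(2)*(I*sqrt(5)) + 16)) - 313573) + 257418 = (1/(-459 + (I*sqrt(10) + 16)) - 313573) + 257418 = (1/(-459 + (16 + I*sqrt(10))) - 313573) + 257418 = (1/(-443 + I*sqrt(10)) - 313573) + 257418 = (-313573 + 1/(-443 + I*sqrt(10))) + 257418 = -56155 + 1/(-443 + I*sqrt(10))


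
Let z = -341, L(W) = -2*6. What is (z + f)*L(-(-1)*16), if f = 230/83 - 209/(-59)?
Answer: 19667520/4897 ≈ 4016.2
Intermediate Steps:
L(W) = -12
f = 30917/4897 (f = 230*(1/83) - 209*(-1/59) = 230/83 + 209/59 = 30917/4897 ≈ 6.3135)
(z + f)*L(-(-1)*16) = (-341 + 30917/4897)*(-12) = -1638960/4897*(-12) = 19667520/4897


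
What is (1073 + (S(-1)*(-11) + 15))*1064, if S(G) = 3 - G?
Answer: 1110816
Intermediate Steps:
(1073 + (S(-1)*(-11) + 15))*1064 = (1073 + ((3 - 1*(-1))*(-11) + 15))*1064 = (1073 + ((3 + 1)*(-11) + 15))*1064 = (1073 + (4*(-11) + 15))*1064 = (1073 + (-44 + 15))*1064 = (1073 - 29)*1064 = 1044*1064 = 1110816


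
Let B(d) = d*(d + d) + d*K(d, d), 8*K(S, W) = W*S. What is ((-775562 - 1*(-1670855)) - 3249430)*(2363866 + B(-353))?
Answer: 54338908245785/8 ≈ 6.7924e+12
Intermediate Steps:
K(S, W) = S*W/8 (K(S, W) = (W*S)/8 = (S*W)/8 = S*W/8)
B(d) = 2*d**2 + d**3/8 (B(d) = d*(d + d) + d*(d*d/8) = d*(2*d) + d*(d**2/8) = 2*d**2 + d**3/8)
((-775562 - 1*(-1670855)) - 3249430)*(2363866 + B(-353)) = ((-775562 - 1*(-1670855)) - 3249430)*(2363866 + (1/8)*(-353)**2*(16 - 353)) = ((-775562 + 1670855) - 3249430)*(2363866 + (1/8)*124609*(-337)) = (895293 - 3249430)*(2363866 - 41993233/8) = -2354137*(-23082305/8) = 54338908245785/8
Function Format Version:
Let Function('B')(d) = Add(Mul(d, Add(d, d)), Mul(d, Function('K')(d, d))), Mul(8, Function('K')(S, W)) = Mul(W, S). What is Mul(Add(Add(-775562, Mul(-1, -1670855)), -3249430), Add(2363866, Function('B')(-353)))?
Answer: Rational(54338908245785, 8) ≈ 6.7924e+12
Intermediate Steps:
Function('K')(S, W) = Mul(Rational(1, 8), S, W) (Function('K')(S, W) = Mul(Rational(1, 8), Mul(W, S)) = Mul(Rational(1, 8), Mul(S, W)) = Mul(Rational(1, 8), S, W))
Function('B')(d) = Add(Mul(2, Pow(d, 2)), Mul(Rational(1, 8), Pow(d, 3))) (Function('B')(d) = Add(Mul(d, Add(d, d)), Mul(d, Mul(Rational(1, 8), d, d))) = Add(Mul(d, Mul(2, d)), Mul(d, Mul(Rational(1, 8), Pow(d, 2)))) = Add(Mul(2, Pow(d, 2)), Mul(Rational(1, 8), Pow(d, 3))))
Mul(Add(Add(-775562, Mul(-1, -1670855)), -3249430), Add(2363866, Function('B')(-353))) = Mul(Add(Add(-775562, Mul(-1, -1670855)), -3249430), Add(2363866, Mul(Rational(1, 8), Pow(-353, 2), Add(16, -353)))) = Mul(Add(Add(-775562, 1670855), -3249430), Add(2363866, Mul(Rational(1, 8), 124609, -337))) = Mul(Add(895293, -3249430), Add(2363866, Rational(-41993233, 8))) = Mul(-2354137, Rational(-23082305, 8)) = Rational(54338908245785, 8)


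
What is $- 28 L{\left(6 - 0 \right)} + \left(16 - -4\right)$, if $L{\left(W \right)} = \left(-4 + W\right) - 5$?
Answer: $104$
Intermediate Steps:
$L{\left(W \right)} = -9 + W$
$- 28 L{\left(6 - 0 \right)} + \left(16 - -4\right) = - 28 \left(-9 + \left(6 - 0\right)\right) + \left(16 - -4\right) = - 28 \left(-9 + \left(6 + 0\right)\right) + \left(16 + 4\right) = - 28 \left(-9 + 6\right) + 20 = \left(-28\right) \left(-3\right) + 20 = 84 + 20 = 104$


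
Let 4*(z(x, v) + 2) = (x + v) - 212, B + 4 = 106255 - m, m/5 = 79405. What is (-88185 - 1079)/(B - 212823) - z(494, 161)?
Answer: -218707639/2014388 ≈ -108.57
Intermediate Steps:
m = 397025 (m = 5*79405 = 397025)
B = -290774 (B = -4 + (106255 - 1*397025) = -4 + (106255 - 397025) = -4 - 290770 = -290774)
z(x, v) = -55 + v/4 + x/4 (z(x, v) = -2 + ((x + v) - 212)/4 = -2 + ((v + x) - 212)/4 = -2 + (-212 + v + x)/4 = -2 + (-53 + v/4 + x/4) = -55 + v/4 + x/4)
(-88185 - 1079)/(B - 212823) - z(494, 161) = (-88185 - 1079)/(-290774 - 212823) - (-55 + (1/4)*161 + (1/4)*494) = -89264/(-503597) - (-55 + 161/4 + 247/2) = -89264*(-1/503597) - 1*435/4 = 89264/503597 - 435/4 = -218707639/2014388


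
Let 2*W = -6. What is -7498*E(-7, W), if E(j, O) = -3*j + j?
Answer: -104972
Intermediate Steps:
W = -3 (W = (½)*(-6) = -3)
E(j, O) = -2*j
-7498*E(-7, W) = -(-14996)*(-7) = -7498*14 = -104972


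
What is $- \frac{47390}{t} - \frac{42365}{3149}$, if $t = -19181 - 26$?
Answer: $- \frac{664473445}{60482843} \approx -10.986$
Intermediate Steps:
$t = -19207$ ($t = -19181 - 26 = -19207$)
$- \frac{47390}{t} - \frac{42365}{3149} = - \frac{47390}{-19207} - \frac{42365}{3149} = \left(-47390\right) \left(- \frac{1}{19207}\right) - \frac{42365}{3149} = \frac{47390}{19207} - \frac{42365}{3149} = - \frac{664473445}{60482843}$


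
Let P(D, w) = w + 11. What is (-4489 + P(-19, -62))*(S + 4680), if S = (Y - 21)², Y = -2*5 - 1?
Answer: -25896160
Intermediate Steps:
Y = -11 (Y = -10 - 1 = -11)
S = 1024 (S = (-11 - 21)² = (-32)² = 1024)
P(D, w) = 11 + w
(-4489 + P(-19, -62))*(S + 4680) = (-4489 + (11 - 62))*(1024 + 4680) = (-4489 - 51)*5704 = -4540*5704 = -25896160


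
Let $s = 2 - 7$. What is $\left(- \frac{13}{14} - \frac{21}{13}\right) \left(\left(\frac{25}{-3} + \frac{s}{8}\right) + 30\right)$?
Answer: $- \frac{233815}{4368} \approx -53.529$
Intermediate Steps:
$s = -5$ ($s = 2 - 7 = -5$)
$\left(- \frac{13}{14} - \frac{21}{13}\right) \left(\left(\frac{25}{-3} + \frac{s}{8}\right) + 30\right) = \left(- \frac{13}{14} - \frac{21}{13}\right) \left(\left(\frac{25}{-3} - \frac{5}{8}\right) + 30\right) = \left(\left(-13\right) \frac{1}{14} - \frac{21}{13}\right) \left(\left(25 \left(- \frac{1}{3}\right) - \frac{5}{8}\right) + 30\right) = \left(- \frac{13}{14} - \frac{21}{13}\right) \left(\left(- \frac{25}{3} - \frac{5}{8}\right) + 30\right) = - \frac{463 \left(- \frac{215}{24} + 30\right)}{182} = \left(- \frac{463}{182}\right) \frac{505}{24} = - \frac{233815}{4368}$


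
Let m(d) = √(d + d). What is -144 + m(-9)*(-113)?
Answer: -144 - 339*I*√2 ≈ -144.0 - 479.42*I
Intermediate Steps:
m(d) = √2*√d (m(d) = √(2*d) = √2*√d)
-144 + m(-9)*(-113) = -144 + (√2*√(-9))*(-113) = -144 + (√2*(3*I))*(-113) = -144 + (3*I*√2)*(-113) = -144 - 339*I*√2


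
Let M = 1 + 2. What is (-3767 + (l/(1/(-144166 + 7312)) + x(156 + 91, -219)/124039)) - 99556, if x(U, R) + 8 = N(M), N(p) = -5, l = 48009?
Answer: -814976791869364/124039 ≈ -6.5703e+9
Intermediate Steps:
M = 3
x(U, R) = -13 (x(U, R) = -8 - 5 = -13)
(-3767 + (l/(1/(-144166 + 7312)) + x(156 + 91, -219)/124039)) - 99556 = (-3767 + (48009/(1/(-144166 + 7312)) - 13/124039)) - 99556 = (-3767 + (48009/(1/(-136854)) - 13*1/124039)) - 99556 = (-3767 + (48009/(-1/136854) - 13/124039)) - 99556 = (-3767 + (48009*(-136854) - 13/124039)) - 99556 = (-3767 + (-6570223686 - 13/124039)) - 99556 = (-3767 - 814963975787767/124039) - 99556 = -814964443042680/124039 - 99556 = -814976791869364/124039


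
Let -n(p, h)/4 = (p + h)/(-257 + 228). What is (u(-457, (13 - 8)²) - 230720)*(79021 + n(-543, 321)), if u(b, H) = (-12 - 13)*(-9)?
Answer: -527999736895/29 ≈ -1.8207e+10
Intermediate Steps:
n(p, h) = 4*h/29 + 4*p/29 (n(p, h) = -4*(p + h)/(-257 + 228) = -4*(h + p)/(-29) = -4*(h + p)*(-1)/29 = -4*(-h/29 - p/29) = 4*h/29 + 4*p/29)
u(b, H) = 225 (u(b, H) = -25*(-9) = 225)
(u(-457, (13 - 8)²) - 230720)*(79021 + n(-543, 321)) = (225 - 230720)*(79021 + ((4/29)*321 + (4/29)*(-543))) = -230495*(79021 + (1284/29 - 2172/29)) = -230495*(79021 - 888/29) = -230495*2290721/29 = -527999736895/29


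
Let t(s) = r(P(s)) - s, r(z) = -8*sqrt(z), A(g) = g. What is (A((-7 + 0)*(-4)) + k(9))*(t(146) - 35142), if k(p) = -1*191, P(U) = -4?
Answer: 5751944 + 2608*I ≈ 5.7519e+6 + 2608.0*I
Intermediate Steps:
k(p) = -191
t(s) = -s - 16*I (t(s) = -16*I - s = -s - 16*I)
(A((-7 + 0)*(-4)) + k(9))*(t(146) - 35142) = ((-7 + 0)*(-4) - 191)*((-1*146 - 16*I) - 35142) = (-7*(-4) - 191)*((-146 - 16*I) - 35142) = (28 - 191)*(-35288 - 16*I) = -163*(-35288 - 16*I) = 5751944 + 2608*I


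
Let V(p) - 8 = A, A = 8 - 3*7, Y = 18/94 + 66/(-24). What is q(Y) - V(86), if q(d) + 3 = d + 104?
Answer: 19447/188 ≈ 103.44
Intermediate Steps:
Y = -481/188 (Y = 18*(1/94) + 66*(-1/24) = 9/47 - 11/4 = -481/188 ≈ -2.5585)
q(d) = 101 + d (q(d) = -3 + (d + 104) = -3 + (104 + d) = 101 + d)
A = -13 (A = 8 - 21 = -13)
V(p) = -5 (V(p) = 8 - 13 = -5)
q(Y) - V(86) = (101 - 481/188) - 1*(-5) = 18507/188 + 5 = 19447/188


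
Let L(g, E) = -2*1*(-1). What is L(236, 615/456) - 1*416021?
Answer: -416019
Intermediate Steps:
L(g, E) = 2 (L(g, E) = -2*(-1) = 2)
L(236, 615/456) - 1*416021 = 2 - 1*416021 = 2 - 416021 = -416019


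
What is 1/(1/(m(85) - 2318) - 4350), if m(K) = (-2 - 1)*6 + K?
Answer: -2251/9791851 ≈ -0.00022989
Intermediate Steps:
m(K) = -18 + K (m(K) = -3*6 + K = -18 + K)
1/(1/(m(85) - 2318) - 4350) = 1/(1/((-18 + 85) - 2318) - 4350) = 1/(1/(67 - 2318) - 4350) = 1/(1/(-2251) - 4350) = 1/(-1/2251 - 4350) = 1/(-9791851/2251) = -2251/9791851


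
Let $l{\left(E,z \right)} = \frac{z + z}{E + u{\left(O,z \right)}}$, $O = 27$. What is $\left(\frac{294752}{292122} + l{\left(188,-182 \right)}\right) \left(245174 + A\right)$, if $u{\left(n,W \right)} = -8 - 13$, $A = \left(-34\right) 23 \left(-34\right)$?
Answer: $- \frac{7760004113944}{24392187} \approx -3.1814 \cdot 10^{5}$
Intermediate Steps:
$A = 26588$ ($A = \left(-782\right) \left(-34\right) = 26588$)
$u{\left(n,W \right)} = -21$ ($u{\left(n,W \right)} = -8 - 13 = -21$)
$l{\left(E,z \right)} = \frac{2 z}{-21 + E}$ ($l{\left(E,z \right)} = \frac{z + z}{E - 21} = \frac{2 z}{-21 + E}$)
$\left(\frac{294752}{292122} + l{\left(188,-182 \right)}\right) \left(245174 + A\right) = \left(\frac{294752}{292122} + 2 \left(-182\right) \frac{1}{-21 + 188}\right) \left(245174 + 26588\right) = \left(294752 \cdot \frac{1}{292122} + 2 \left(-182\right) \frac{1}{167}\right) 271762 = \left(\frac{147376}{146061} + 2 \left(-182\right) \frac{1}{167}\right) 271762 = \left(\frac{147376}{146061} - \frac{364}{167}\right) 271762 = \left(- \frac{28554412}{24392187}\right) 271762 = - \frac{7760004113944}{24392187}$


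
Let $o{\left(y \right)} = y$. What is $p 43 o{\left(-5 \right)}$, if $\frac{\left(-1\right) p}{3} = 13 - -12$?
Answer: $16125$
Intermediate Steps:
$p = -75$ ($p = - 3 \left(13 - -12\right) = - 3 \left(13 + 12\right) = \left(-3\right) 25 = -75$)
$p 43 o{\left(-5 \right)} = \left(-75\right) 43 \left(-5\right) = \left(-3225\right) \left(-5\right) = 16125$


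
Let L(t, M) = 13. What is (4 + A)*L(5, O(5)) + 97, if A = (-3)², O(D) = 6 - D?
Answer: 266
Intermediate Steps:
A = 9
(4 + A)*L(5, O(5)) + 97 = (4 + 9)*13 + 97 = 13*13 + 97 = 169 + 97 = 266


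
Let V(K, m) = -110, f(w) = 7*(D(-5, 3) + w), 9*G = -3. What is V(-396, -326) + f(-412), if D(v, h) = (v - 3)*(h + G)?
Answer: -9430/3 ≈ -3143.3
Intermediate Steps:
G = -1/3 (G = (1/9)*(-3) = -1/3 ≈ -0.33333)
D(v, h) = (-3 + v)*(-1/3 + h) (D(v, h) = (v - 3)*(h - 1/3) = (-3 + v)*(-1/3 + h))
f(w) = -448/3 + 7*w (f(w) = 7*((1 - 3*3 - 1/3*(-5) + 3*(-5)) + w) = 7*((1 - 9 + 5/3 - 15) + w) = 7*(-64/3 + w) = -448/3 + 7*w)
V(-396, -326) + f(-412) = -110 + (-448/3 + 7*(-412)) = -110 + (-448/3 - 2884) = -110 - 9100/3 = -9430/3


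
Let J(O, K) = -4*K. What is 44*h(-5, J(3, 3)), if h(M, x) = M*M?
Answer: 1100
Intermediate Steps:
h(M, x) = M²
44*h(-5, J(3, 3)) = 44*(-5)² = 44*25 = 1100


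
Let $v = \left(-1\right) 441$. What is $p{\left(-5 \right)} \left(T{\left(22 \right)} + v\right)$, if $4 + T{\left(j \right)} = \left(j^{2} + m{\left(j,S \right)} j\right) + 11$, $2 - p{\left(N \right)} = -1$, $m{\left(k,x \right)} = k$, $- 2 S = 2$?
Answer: $1602$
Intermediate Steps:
$S = -1$ ($S = \left(- \frac{1}{2}\right) 2 = -1$)
$p{\left(N \right)} = 3$ ($p{\left(N \right)} = 2 - -1 = 2 + 1 = 3$)
$T{\left(j \right)} = 7 + 2 j^{2}$ ($T{\left(j \right)} = -4 + \left(\left(j^{2} + j j\right) + 11\right) = -4 + \left(\left(j^{2} + j^{2}\right) + 11\right) = -4 + \left(2 j^{2} + 11\right) = -4 + \left(11 + 2 j^{2}\right) = 7 + 2 j^{2}$)
$v = -441$
$p{\left(-5 \right)} \left(T{\left(22 \right)} + v\right) = 3 \left(\left(7 + 2 \cdot 22^{2}\right) - 441\right) = 3 \left(\left(7 + 2 \cdot 484\right) - 441\right) = 3 \left(\left(7 + 968\right) - 441\right) = 3 \left(975 - 441\right) = 3 \cdot 534 = 1602$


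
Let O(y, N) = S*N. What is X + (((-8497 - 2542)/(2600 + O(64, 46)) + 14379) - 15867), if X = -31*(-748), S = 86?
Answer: 142254161/6556 ≈ 21698.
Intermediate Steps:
O(y, N) = 86*N
X = 23188
X + (((-8497 - 2542)/(2600 + O(64, 46)) + 14379) - 15867) = 23188 + (((-8497 - 2542)/(2600 + 86*46) + 14379) - 15867) = 23188 + ((-11039/(2600 + 3956) + 14379) - 15867) = 23188 + ((-11039/6556 + 14379) - 15867) = 23188 + (94257685/6556 - 15867) = 23188 - 9766367/6556 = 142254161/6556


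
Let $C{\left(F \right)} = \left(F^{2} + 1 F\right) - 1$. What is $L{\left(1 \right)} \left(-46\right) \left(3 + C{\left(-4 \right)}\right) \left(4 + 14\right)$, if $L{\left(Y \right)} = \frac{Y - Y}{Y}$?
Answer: $0$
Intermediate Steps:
$C{\left(F \right)} = -1 + F + F^{2}$ ($C{\left(F \right)} = \left(F^{2} + F\right) - 1 = \left(F + F^{2}\right) - 1 = -1 + F + F^{2}$)
$L{\left(Y \right)} = 0$ ($L{\left(Y \right)} = \frac{0}{Y} = 0$)
$L{\left(1 \right)} \left(-46\right) \left(3 + C{\left(-4 \right)}\right) \left(4 + 14\right) = 0 \left(-46\right) \left(3 - \left(5 - 16\right)\right) \left(4 + 14\right) = 0 \left(3 - -11\right) 18 = 0 \left(3 + 11\right) 18 = 0 \cdot 14 \cdot 18 = 0 \cdot 252 = 0$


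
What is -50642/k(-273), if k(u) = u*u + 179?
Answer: -25321/37354 ≈ -0.67787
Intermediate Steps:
k(u) = 179 + u² (k(u) = u² + 179 = 179 + u²)
-50642/k(-273) = -50642/(179 + (-273)²) = -50642/(179 + 74529) = -50642/74708 = -50642*1/74708 = -25321/37354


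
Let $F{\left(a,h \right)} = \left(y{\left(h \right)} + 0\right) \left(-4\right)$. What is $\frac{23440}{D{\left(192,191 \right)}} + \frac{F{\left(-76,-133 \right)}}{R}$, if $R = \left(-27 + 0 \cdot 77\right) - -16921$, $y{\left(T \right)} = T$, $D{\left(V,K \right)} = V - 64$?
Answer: $\frac{12376983}{67576} \approx 183.16$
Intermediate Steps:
$D{\left(V,K \right)} = -64 + V$
$R = 16894$ ($R = \left(-27 + 0\right) + 16921 = -27 + 16921 = 16894$)
$F{\left(a,h \right)} = - 4 h$ ($F{\left(a,h \right)} = \left(h + 0\right) \left(-4\right) = h \left(-4\right) = - 4 h$)
$\frac{23440}{D{\left(192,191 \right)}} + \frac{F{\left(-76,-133 \right)}}{R} = \frac{23440}{-64 + 192} + \frac{\left(-4\right) \left(-133\right)}{16894} = \frac{23440}{128} + 532 \cdot \frac{1}{16894} = 23440 \cdot \frac{1}{128} + \frac{266}{8447} = \frac{1465}{8} + \frac{266}{8447} = \frac{12376983}{67576}$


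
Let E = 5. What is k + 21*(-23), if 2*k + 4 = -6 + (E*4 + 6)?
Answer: -475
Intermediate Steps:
k = 8 (k = -2 + (-6 + (5*4 + 6))/2 = -2 + (-6 + (20 + 6))/2 = -2 + (-6 + 26)/2 = -2 + (½)*20 = -2 + 10 = 8)
k + 21*(-23) = 8 + 21*(-23) = 8 - 483 = -475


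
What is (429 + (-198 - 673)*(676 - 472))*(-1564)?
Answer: 277226820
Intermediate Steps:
(429 + (-198 - 673)*(676 - 472))*(-1564) = (429 - 871*204)*(-1564) = (429 - 177684)*(-1564) = -177255*(-1564) = 277226820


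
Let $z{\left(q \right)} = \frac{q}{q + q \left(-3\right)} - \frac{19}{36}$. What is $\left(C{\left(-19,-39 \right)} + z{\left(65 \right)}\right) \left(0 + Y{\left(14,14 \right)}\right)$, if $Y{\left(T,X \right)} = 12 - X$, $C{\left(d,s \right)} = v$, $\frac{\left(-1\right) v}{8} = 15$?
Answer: $\frac{4357}{18} \approx 242.06$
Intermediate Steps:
$v = -120$ ($v = \left(-8\right) 15 = -120$)
$C{\left(d,s \right)} = -120$
$z{\left(q \right)} = - \frac{37}{36}$ ($z{\left(q \right)} = \frac{q}{q - 3 q} - \frac{19}{36} = \frac{q}{\left(-2\right) q} - \frac{19}{36} = q \left(- \frac{1}{2 q}\right) - \frac{19}{36} = - \frac{1}{2} - \frac{19}{36} = - \frac{37}{36}$)
$\left(C{\left(-19,-39 \right)} + z{\left(65 \right)}\right) \left(0 + Y{\left(14,14 \right)}\right) = \left(-120 - \frac{37}{36}\right) \left(0 + \left(12 - 14\right)\right) = - \frac{4357 \left(0 + \left(12 - 14\right)\right)}{36} = - \frac{4357 \left(0 - 2\right)}{36} = \left(- \frac{4357}{36}\right) \left(-2\right) = \frac{4357}{18}$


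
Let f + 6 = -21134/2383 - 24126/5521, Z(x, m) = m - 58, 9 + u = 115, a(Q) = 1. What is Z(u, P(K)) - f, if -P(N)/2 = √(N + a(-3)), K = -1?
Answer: -509967164/13156543 ≈ -38.761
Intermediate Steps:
P(N) = -2*√(1 + N) (P(N) = -2*√(N + 1) = -2*√(1 + N))
u = 106 (u = -9 + 115 = 106)
Z(x, m) = -58 + m
f = -253112330/13156543 (f = -6 + (-21134/2383 - 24126/5521) = -6 - 174173072/13156543 = -253112330/13156543 ≈ -19.239)
Z(u, P(K)) - f = (-58 - 2*√(1 - 1)) - 1*(-253112330/13156543) = (-58 - 2*√0) + 253112330/13156543 = (-58 - 2*0) + 253112330/13156543 = (-58 + 0) + 253112330/13156543 = -58 + 253112330/13156543 = -509967164/13156543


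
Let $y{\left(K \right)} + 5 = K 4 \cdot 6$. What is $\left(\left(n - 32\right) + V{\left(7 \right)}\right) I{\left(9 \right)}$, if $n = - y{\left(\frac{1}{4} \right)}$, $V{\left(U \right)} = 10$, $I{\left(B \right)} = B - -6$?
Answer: $-345$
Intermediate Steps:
$I{\left(B \right)} = 6 + B$ ($I{\left(B \right)} = B + 6 = 6 + B$)
$y{\left(K \right)} = -5 + 24 K$ ($y{\left(K \right)} = -5 + K 4 \cdot 6 = -5 + 4 K 6 = -5 + 24 K$)
$n = -1$ ($n = - (-5 + \frac{24}{4}) = - (-5 + 24 \cdot \frac{1}{4}) = - (-5 + 6) = \left(-1\right) 1 = -1$)
$\left(\left(n - 32\right) + V{\left(7 \right)}\right) I{\left(9 \right)} = \left(\left(-1 - 32\right) + 10\right) \left(6 + 9\right) = \left(\left(-1 - 32\right) + 10\right) 15 = \left(-33 + 10\right) 15 = \left(-23\right) 15 = -345$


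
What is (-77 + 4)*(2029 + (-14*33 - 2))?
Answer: -114245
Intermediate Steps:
(-77 + 4)*(2029 + (-14*33 - 2)) = -73*(2029 + (-462 - 2)) = -73*(2029 - 464) = -73*1565 = -114245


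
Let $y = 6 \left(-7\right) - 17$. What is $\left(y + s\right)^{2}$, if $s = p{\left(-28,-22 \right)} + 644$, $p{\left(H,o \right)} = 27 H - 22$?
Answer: $37249$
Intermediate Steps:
$p{\left(H,o \right)} = -22 + 27 H$
$y = -59$ ($y = -42 - 17 = -59$)
$s = -134$ ($s = \left(-22 + 27 \left(-28\right)\right) + 644 = \left(-22 - 756\right) + 644 = -778 + 644 = -134$)
$\left(y + s\right)^{2} = \left(-59 - 134\right)^{2} = \left(-193\right)^{2} = 37249$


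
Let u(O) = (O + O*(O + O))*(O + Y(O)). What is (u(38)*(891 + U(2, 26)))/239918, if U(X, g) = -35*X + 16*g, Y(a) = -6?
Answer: 8273056/17137 ≈ 482.76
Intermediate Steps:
u(O) = (-6 + O)*(O + 2*O²) (u(O) = (O + O*(O + O))*(O - 6) = (O + O*(2*O))*(-6 + O) = (O + 2*O²)*(-6 + O) = (-6 + O)*(O + 2*O²))
(u(38)*(891 + U(2, 26)))/239918 = ((38*(-6 - 11*38 + 2*38²))*(891 + (-35*2 + 16*26)))/239918 = ((38*(-6 - 418 + 2*1444))*(891 + (-70 + 416)))*(1/239918) = ((38*(-6 - 418 + 2888))*(891 + 346))*(1/239918) = ((38*2464)*1237)*(1/239918) = (93632*1237)*(1/239918) = 115822784*(1/239918) = 8273056/17137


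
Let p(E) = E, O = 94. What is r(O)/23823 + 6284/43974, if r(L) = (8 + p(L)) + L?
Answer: 8795702/58199589 ≈ 0.15113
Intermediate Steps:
r(L) = 8 + 2*L (r(L) = (8 + L) + L = 8 + 2*L)
r(O)/23823 + 6284/43974 = (8 + 2*94)/23823 + 6284/43974 = (8 + 188)*(1/23823) + 6284*(1/43974) = 196*(1/23823) + 3142/21987 = 196/23823 + 3142/21987 = 8795702/58199589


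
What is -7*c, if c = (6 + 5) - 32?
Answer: 147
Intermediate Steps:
c = -21 (c = 11 - 32 = -21)
-7*c = -7*(-21) = 147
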